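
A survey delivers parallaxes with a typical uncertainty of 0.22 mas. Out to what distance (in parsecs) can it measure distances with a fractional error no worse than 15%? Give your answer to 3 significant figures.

682 pc

σ_d/d = σ_p/p, so the condition is σ_p/p ≤ 0.15, i.e. p ≥ σ_p/0.15.
p_min = 0.22/0.15 = 1.4667 mas = 0.0014667 arcsec.
d_max = 1/p_min = 1/0.0014667 = 681.8 pc.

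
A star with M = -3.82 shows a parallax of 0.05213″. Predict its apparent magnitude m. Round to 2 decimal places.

d = 1/p = 1/0.05213″ = 19.183 pc.
m − M = 5 log₁₀ d − 5 = 5 log₁₀(19.183) − 5 = 6.4146 − 5 = 1.4146.
m = M + (m − M) = -3.82 + 1.4146 = -2.41.

m = -2.41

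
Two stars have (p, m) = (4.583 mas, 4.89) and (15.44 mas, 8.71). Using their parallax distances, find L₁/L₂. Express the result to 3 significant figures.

L₁/L₂ = 383

d₁ = 1/p₁ = 1/0.004583″ = 218.2 pc; d₂ = 1/p₂ = 1/0.01544″ = 64.767 pc.
M₁ = m₁ − 5 log₁₀ d₁ + 5 = 4.89 − 11.6943 + 5 = -1.8043.
M₂ = 8.71 − 9.0568 + 5 = 4.6532.
L₁/L₂ = 10^(0.4(M₂ − M₁)) = 10^(0.4 × 6.4575) = 10^2.58300 = 382.82.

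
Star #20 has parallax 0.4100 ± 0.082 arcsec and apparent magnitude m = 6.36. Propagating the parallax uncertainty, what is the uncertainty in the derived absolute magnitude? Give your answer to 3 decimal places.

σ_M = 0.434 mag

M = m − 5 log₁₀ d + 5 = m + 5 log₁₀ p + 5, so ∂M/∂p = 5/(p ln 10).
σ_M = (5/ln 10) · (σ_p/p) = 2.1715 × 0.082/0.4100 = 2.1715 × 0.2 = 0.4343.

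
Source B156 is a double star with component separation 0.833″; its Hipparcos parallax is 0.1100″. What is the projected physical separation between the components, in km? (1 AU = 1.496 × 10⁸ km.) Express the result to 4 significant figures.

1.133 × 10^9 km

d = 1/p = 1/0.1100″ = 9.0909 pc.
At distance d (pc), an angle of θ arcsec spans θ·d AU: s = 0.833 × 9.0909 = 7.5727 AU.
= 7.5727 × 1.496 × 10⁸ km = 1.1329 × 10^9 km.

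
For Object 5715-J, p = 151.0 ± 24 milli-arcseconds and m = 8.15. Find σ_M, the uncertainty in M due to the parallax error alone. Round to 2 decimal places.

σ_M = 0.35 mag

M = m − 5 log₁₀ d + 5 = m + 5 log₁₀ p + 5, so ∂M/∂p = 5/(p ln 10).
σ_M = (5/ln 10) · (σ_p/p) = 2.1715 × 24/151.0 = 2.1715 × 0.15894 = 0.34514.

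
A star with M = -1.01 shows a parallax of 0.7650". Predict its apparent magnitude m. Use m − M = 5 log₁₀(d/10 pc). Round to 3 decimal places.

m = -5.428

d = 1/p = 1/0.7650″ = 1.3072 pc.
m − M = 5 log₁₀ d − 5 = 5 log₁₀(1.3072) − 5 = 0.5817 − 5 = -4.4183.
m = M + (m − M) = -1.01 + (-4.4183) = -5.428.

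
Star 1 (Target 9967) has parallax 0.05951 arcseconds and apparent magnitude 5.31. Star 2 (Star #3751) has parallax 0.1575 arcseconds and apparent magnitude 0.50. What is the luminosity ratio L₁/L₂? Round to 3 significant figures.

L₁/L₂ = 0.0834

d₁ = 1/p₁ = 1/0.05951″ = 16.804 pc; d₂ = 1/p₂ = 1/0.1575″ = 6.3492 pc.
M₁ = m₁ − 5 log₁₀ d₁ + 5 = 5.31 − 6.1271 + 5 = 4.1829.
M₂ = 0.50 − 4.0136 + 5 = 1.4864.
L₁/L₂ = 10^(0.4(M₂ − M₁)) = 10^(0.4 × (-2.6965)) = 10^(-1.07860) = 0.083445.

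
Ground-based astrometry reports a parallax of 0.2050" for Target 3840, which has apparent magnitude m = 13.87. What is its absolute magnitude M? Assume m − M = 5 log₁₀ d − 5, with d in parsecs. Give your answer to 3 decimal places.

d = 1/p = 1/0.2050″ = 4.878 pc.
m − M = 5 log₁₀(4.878) − 5 = 3.4412 − 5 = -1.5588.
M = m − (m − M) = 13.87 − (-1.5588) = 15.429.

M = 15.429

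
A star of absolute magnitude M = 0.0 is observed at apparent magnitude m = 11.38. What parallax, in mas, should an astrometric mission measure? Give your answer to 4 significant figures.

0.5297 mas

m − M = 11.38 − 0.0 = 11.38.
d = 10^((m−M)/5 + 1) = 10^3.276 = 1888 pc.
p = 1/d = 1/1888 = 0.00052966 arcsec = 0.52966 mas.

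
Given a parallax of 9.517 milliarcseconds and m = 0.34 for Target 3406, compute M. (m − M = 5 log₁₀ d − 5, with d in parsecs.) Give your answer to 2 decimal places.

d = 1/p = 1/0.009517″ = 105.08 pc.
m − M = 5 log₁₀(105.08) − 5 = 10.1076 − 5 = 5.1076.
M = m − (m − M) = 0.34 − 5.1076 = -4.77.

M = -4.77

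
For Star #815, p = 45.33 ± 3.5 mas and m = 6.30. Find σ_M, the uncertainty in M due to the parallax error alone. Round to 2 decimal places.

σ_M = 0.17 mag

M = m − 5 log₁₀ d + 5 = m + 5 log₁₀ p + 5, so ∂M/∂p = 5/(p ln 10).
σ_M = (5/ln 10) · (σ_p/p) = 2.1715 × 3.5/45.33 = 2.1715 × 0.077212 = 0.16767.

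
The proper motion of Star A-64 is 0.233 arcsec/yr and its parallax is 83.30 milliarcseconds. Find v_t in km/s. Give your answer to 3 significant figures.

13.3 km/s

d = 1/p = 1/0.08330″ = 12.005 pc.
v_t = 4.74 × μ × d = 4.74 × 0.233 × 12.005 = 13.259 km/s.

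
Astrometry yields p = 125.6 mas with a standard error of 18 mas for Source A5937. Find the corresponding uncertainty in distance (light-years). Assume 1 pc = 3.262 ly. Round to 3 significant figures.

3.72 ly

d = 1/p, so σ_d = σ_p / p².
σ_d = 0.0180 / (0.1256)² = 0.0180 / 0.015775 = 1.141 pc = 1.141 × 3.262 ly = 3.7219 ly.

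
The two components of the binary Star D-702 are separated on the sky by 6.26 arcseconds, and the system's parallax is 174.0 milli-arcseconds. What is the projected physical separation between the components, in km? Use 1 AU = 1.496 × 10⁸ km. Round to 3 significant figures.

d = 1/p = 1/0.1740″ = 5.7471 pc.
At distance d (pc), an angle of θ arcsec spans θ·d AU: s = 6.26 × 5.7471 = 35.977 AU.
= 35.977 × 1.496 × 10⁸ km = 5.3822 × 10^9 km.

5.38 × 10^9 km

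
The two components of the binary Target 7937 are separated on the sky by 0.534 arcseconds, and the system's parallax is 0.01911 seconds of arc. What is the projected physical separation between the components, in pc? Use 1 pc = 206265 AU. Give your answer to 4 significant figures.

d = 1/p = 1/0.01911″ = 52.329 pc.
At distance d (pc), an angle of θ arcsec spans θ·d AU: s = 0.534 × 52.329 = 27.944 AU.
= 27.944 / 206265 = 0.00013548 pc.

0.0001355 pc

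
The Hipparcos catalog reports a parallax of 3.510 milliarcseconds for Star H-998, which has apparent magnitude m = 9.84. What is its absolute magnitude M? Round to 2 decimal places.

M = 2.57

d = 1/p = 1/0.003510″ = 284.9 pc.
m − M = 5 log₁₀(284.9) − 5 = 12.2735 − 5 = 7.2735.
M = m − (m − M) = 9.84 − 7.2735 = 2.57.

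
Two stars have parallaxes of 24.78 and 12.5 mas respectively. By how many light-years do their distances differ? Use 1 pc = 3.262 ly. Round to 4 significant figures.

d_A = 1/0.02478″ = 40.355 pc; d_B = 1/0.01250″ = 80 pc.
|d_B − d_A| = |80 − 40.355| = 39.645 pc = 39.645 × 3.262 ly = 129.32 ly.

129.3 ly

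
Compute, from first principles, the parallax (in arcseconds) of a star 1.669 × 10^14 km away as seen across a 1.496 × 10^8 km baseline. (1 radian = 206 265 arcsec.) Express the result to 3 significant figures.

0.185 arcsec

θ ≈ B/d = (1.496 × 10^8) / (1.669 × 10^14) = 8.9635 × 10^-7 rad.
In arcseconds: 8.9635 × 10^-7 × 206265 = 0.18489″.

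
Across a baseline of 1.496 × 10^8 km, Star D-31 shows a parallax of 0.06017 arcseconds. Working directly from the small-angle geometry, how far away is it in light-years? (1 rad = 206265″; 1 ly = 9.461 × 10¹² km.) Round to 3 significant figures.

54.2 ly

θ = 0.06017″ = 0.06017/206265 = 2.9171 × 10^-7 rad.
d = B/θ = (1.496 × 10^8) / (2.9171 × 10^-7) = 5.1284 × 10^14 km = (5.1284 × 10^14) / (9.461 × 10^12) ly = 54.206 ly.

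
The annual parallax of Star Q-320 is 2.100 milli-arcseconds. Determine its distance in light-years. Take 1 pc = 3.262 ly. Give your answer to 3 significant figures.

p = 2.100 milli-arcseconds = 0.002100 arcsec.
d = 1/p = 1/0.002100 = 476.19 pc.
In light-years: 476.19 × 3.262 = 1553.3 ly.

1550 light years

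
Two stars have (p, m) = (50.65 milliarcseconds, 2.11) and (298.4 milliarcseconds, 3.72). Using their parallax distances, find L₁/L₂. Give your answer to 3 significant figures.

d₁ = 1/p₁ = 1/0.05065″ = 19.743 pc; d₂ = 1/p₂ = 1/0.2984″ = 3.3512 pc.
M₁ = m₁ − 5 log₁₀ d₁ + 5 = 2.11 − 6.4771 + 5 = 0.6329.
M₂ = 3.72 − 2.6260 + 5 = 6.0940.
L₁/L₂ = 10^(0.4(M₂ − M₁)) = 10^(0.4 × 5.4611) = 10^2.18444 = 152.91.

L₁/L₂ = 153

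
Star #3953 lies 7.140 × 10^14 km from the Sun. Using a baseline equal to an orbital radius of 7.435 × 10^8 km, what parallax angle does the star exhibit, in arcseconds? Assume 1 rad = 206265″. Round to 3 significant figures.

0.215 arcsec

θ ≈ B/d = (7.435 × 10^8) / (7.140 × 10^14) = 1.0413 × 10^-6 rad.
In arcseconds: 1.0413 × 10^-6 × 206265 = 0.21478″.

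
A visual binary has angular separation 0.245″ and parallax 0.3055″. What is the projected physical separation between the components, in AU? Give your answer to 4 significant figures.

0.8020 AU

d = 1/p = 1/0.3055″ = 3.2733 pc.
At distance d (pc), an angle of θ arcsec spans θ·d AU: s = 0.245 × 3.2733 = 0.80196 AU.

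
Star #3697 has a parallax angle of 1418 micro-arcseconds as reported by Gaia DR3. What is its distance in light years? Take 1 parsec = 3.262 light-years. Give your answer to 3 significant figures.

2300 light years

p = 1418 micro-arcseconds = 0.001418 arcsec.
d = 1/p = 1/0.001418 = 705.22 pc.
In light-years: 705.22 × 3.262 = 2300.4 ly.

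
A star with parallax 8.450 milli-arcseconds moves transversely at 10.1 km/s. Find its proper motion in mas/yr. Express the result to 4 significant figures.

d = 1/p = 1/0.008450″ = 118.34 pc.
μ = v_t / (4.74 d) = 10.1 / (4.74 × 118.34) = 10.1 / 560.93 = 0.018006 ″/yr = 18.006 mas/yr.

18.01 mas/yr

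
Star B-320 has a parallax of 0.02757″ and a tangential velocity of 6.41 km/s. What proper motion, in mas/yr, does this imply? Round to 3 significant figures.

37.3 mas/yr

d = 1/p = 1/0.02757″ = 36.271 pc.
μ = v_t / (4.74 d) = 6.41 / (4.74 × 36.271) = 6.41 / 171.92 = 0.037285 ″/yr = 37.285 mas/yr.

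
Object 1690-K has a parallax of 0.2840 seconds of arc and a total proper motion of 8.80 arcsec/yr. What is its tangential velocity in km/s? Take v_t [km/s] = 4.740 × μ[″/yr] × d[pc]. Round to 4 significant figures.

d = 1/p = 1/0.2840″ = 3.5211 pc.
v_t = 4.74 × μ × d = 4.74 × 8.80 × 3.5211 = 146.87 km/s.

146.9 km/s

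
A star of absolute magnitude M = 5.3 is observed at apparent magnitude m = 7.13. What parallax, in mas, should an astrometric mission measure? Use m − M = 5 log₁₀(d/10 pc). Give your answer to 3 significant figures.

m − M = 7.13 − 5.3 = 1.83.
d = 10^((m−M)/5 + 1) = 10^1.366 = 23.227 pc.
p = 1/d = 1/23.227 = 0.043053 arcsec = 43.053 mas.

43.1 mas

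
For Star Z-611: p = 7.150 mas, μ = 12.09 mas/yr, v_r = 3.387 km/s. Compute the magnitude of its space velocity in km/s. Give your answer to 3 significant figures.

8.70 km/s

d = 1/p = 1/0.007150″ = 139.86 pc.
μ = 12.09 mas/yr = 0.01209 ″/yr.
v_t = 4.740 μ d = 4.740 × 0.01209 × 139.86 = 8.0149 km/s.
v = √(v_r² + v_t²) = √(3.387² + 8.0149²) = √75.7104 = 8.7012 km/s.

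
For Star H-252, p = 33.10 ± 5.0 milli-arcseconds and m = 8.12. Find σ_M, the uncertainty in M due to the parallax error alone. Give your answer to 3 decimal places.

M = m − 5 log₁₀ d + 5 = m + 5 log₁₀ p + 5, so ∂M/∂p = 5/(p ln 10).
σ_M = (5/ln 10) · (σ_p/p) = 2.1715 × 5.0/33.10 = 2.1715 × 0.15106 = 0.32803.

σ_M = 0.328 mag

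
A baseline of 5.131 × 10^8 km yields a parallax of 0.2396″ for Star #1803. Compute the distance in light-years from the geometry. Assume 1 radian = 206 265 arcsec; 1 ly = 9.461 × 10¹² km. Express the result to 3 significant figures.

46.7 ly

θ = 0.2396″ = 0.2396/206265 = 1.1616 × 10^-6 rad.
d = B/θ = (5.131 × 10^8) / (1.1616 × 10^-6) = 4.4172 × 10^14 km = (4.4172 × 10^14) / (9.461 × 10^12) ly = 46.689 ly.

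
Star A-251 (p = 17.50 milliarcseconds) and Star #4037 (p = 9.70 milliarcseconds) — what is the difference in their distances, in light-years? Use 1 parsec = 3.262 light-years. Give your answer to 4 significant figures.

149.9 ly

d_A = 1/0.01750″ = 57.143 pc; d_B = 1/0.009700″ = 103.09 pc.
|d_B − d_A| = |103.09 − 57.143| = 45.947 pc = 45.947 × 3.262 ly = 149.88 ly.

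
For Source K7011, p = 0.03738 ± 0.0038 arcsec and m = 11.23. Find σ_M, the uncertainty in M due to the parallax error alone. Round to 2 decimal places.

σ_M = 0.22 mag

M = m − 5 log₁₀ d + 5 = m + 5 log₁₀ p + 5, so ∂M/∂p = 5/(p ln 10).
σ_M = (5/ln 10) · (σ_p/p) = 2.1715 × 0.0038/0.03738 = 2.1715 × 0.10166 = 0.22075.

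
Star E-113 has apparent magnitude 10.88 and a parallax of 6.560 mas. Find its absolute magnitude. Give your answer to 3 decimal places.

d = 1/p = 1/0.006560″ = 152.44 pc.
m − M = 5 log₁₀(152.44) − 5 = 10.9155 − 5 = 5.9155.
M = m − (m − M) = 10.88 − 5.9155 = 4.965.

M = 4.965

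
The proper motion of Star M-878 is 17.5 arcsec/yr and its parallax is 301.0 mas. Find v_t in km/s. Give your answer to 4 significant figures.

d = 1/p = 1/0.3010″ = 3.3223 pc.
v_t = 4.74 × μ × d = 4.74 × 17.5 × 3.3223 = 275.58 km/s.

275.6 km/s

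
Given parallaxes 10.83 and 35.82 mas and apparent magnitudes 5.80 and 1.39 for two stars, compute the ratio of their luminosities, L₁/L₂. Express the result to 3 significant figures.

L₁/L₂ = 0.188

d₁ = 1/p₁ = 1/0.01083″ = 92.336 pc; d₂ = 1/p₂ = 1/0.03582″ = 27.917 pc.
M₁ = m₁ − 5 log₁₀ d₁ + 5 = 5.80 − 9.8269 + 5 = 0.9731.
M₂ = 1.39 − 7.2293 + 5 = -0.8393.
L₁/L₂ = 10^(0.4(M₂ − M₁)) = 10^(0.4 × (-1.8124)) = 10^(-0.72496) = 0.18838.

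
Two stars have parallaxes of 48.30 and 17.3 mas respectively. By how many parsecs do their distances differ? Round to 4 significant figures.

37.10 pc

d_A = 1/0.04830″ = 20.704 pc; d_B = 1/0.01730″ = 57.803 pc.
|d_B − d_A| = |57.803 − 20.704| = 37.099 pc.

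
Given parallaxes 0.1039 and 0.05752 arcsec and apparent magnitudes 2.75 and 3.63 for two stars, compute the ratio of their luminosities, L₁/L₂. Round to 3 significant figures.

L₁/L₂ = 0.689

d₁ = 1/p₁ = 1/0.1039″ = 9.6246 pc; d₂ = 1/p₂ = 1/0.05752″ = 17.385 pc.
M₁ = m₁ − 5 log₁₀ d₁ + 5 = 2.75 − 4.9169 + 5 = 2.8331.
M₂ = 3.63 − 6.2009 + 5 = 2.4291.
L₁/L₂ = 10^(0.4(M₂ − M₁)) = 10^(0.4 × (-0.4040)) = 10^(-0.16160) = 0.68929.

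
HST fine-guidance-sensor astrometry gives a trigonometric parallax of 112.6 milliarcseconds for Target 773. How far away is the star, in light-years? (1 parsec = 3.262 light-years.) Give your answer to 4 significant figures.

p = 112.6 milliarcseconds = 0.1126 arcsec.
d = 1/p = 1/0.1126 = 8.881 pc.
In light-years: 8.881 × 3.262 = 28.97 ly.

28.97 light years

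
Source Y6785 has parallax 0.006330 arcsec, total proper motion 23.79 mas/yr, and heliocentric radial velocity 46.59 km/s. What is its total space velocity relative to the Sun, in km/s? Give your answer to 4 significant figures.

49.88 km/s

d = 1/p = 1/0.006330″ = 157.98 pc.
μ = 23.79 mas/yr = 0.02379 ″/yr.
v_t = 4.740 μ d = 4.740 × 0.02379 × 157.98 = 17.815 km/s.
v = √(v_r² + v_t²) = √(46.59² + 17.815²) = √2488 = 49.88 km/s.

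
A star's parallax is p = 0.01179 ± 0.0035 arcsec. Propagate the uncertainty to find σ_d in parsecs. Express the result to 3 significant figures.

25.2 pc

d = 1/p, so σ_d = σ_p / p².
σ_d = 0.00350 / (0.01179)² = 0.00350 / 0.000139 = 25.18 pc.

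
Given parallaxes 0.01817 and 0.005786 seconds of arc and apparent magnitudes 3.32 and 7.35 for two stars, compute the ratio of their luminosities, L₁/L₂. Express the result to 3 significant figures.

L₁/L₂ = 4.15

d₁ = 1/p₁ = 1/0.01817″ = 55.036 pc; d₂ = 1/p₂ = 1/0.005786″ = 172.83 pc.
M₁ = m₁ − 5 log₁₀ d₁ + 5 = 3.32 − 8.7032 + 5 = -0.3832.
M₂ = 7.35 − 11.1881 + 5 = 1.1619.
L₁/L₂ = 10^(0.4(M₂ − M₁)) = 10^(0.4 × 1.5451) = 10^0.61804 = 4.1499.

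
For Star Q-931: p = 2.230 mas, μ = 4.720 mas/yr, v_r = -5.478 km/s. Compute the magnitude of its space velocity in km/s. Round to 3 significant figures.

d = 1/p = 1/0.002230″ = 448.43 pc.
μ = 4.720 mas/yr = 0.004720 ″/yr.
v_t = 4.740 μ d = 4.740 × 0.004720 × 448.43 = 10.033 km/s.
v = √(v_r² + v_t²) = √((-5.478)² + 10.033²) = √130.67 = 11.431 km/s.

11.4 km/s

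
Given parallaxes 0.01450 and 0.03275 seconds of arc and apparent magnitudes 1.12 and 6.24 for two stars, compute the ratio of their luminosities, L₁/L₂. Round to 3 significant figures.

L₁/L₂ = 570

d₁ = 1/p₁ = 1/0.01450″ = 68.966 pc; d₂ = 1/p₂ = 1/0.03275″ = 30.534 pc.
M₁ = m₁ − 5 log₁₀ d₁ + 5 = 1.12 − 9.1932 + 5 = -3.0732.
M₂ = 6.24 − 7.4239 + 5 = 3.8161.
L₁/L₂ = 10^(0.4(M₂ − M₁)) = 10^(0.4 × 6.8893) = 10^2.75572 = 569.8.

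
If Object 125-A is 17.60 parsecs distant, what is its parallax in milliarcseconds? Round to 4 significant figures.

p = 1/d = 1/17.6 = 0.056818 arcsec.
= 0.056818 × 1000 = 56.818 mas.

56.82 mas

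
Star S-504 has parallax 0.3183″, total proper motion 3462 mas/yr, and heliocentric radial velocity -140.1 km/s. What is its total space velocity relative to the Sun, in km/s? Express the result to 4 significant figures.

149.3 km/s

d = 1/p = 1/0.3183″ = 3.1417 pc.
μ = 3462 mas/yr = 3.462 ″/yr.
v_t = 4.740 μ d = 4.740 × 3.462 × 3.1417 = 51.555 km/s.
v = √(v_r² + v_t²) = √((-140.1)² + 51.555²) = √22285.9 = 149.28 km/s.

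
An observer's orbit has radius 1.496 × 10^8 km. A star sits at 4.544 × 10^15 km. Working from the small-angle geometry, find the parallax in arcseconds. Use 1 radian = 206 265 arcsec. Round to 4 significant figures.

0.006791 arcsec

θ ≈ B/d = (1.496 × 10^8) / (4.544 × 10^15) = 3.2923 × 10^-8 rad.
In arcseconds: 3.2923 × 10^-8 × 206265 = 0.0067909″.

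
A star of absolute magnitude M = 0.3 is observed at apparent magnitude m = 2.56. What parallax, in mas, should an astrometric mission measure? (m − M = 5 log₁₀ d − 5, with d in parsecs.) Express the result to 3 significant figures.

35.3 mas

m − M = 2.56 − 0.3 = 2.26.
d = 10^((m−M)/5 + 1) = 10^1.452 = 28.314 pc.
p = 1/d = 1/28.314 = 0.035318 arcsec = 35.318 mas.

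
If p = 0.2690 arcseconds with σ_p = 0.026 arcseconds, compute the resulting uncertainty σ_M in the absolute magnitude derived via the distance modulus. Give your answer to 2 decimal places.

M = m − 5 log₁₀ d + 5 = m + 5 log₁₀ p + 5, so ∂M/∂p = 5/(p ln 10).
σ_M = (5/ln 10) · (σ_p/p) = 2.1715 × 0.026/0.2690 = 2.1715 × 0.096654 = 0.20988.

σ_M = 0.21 mag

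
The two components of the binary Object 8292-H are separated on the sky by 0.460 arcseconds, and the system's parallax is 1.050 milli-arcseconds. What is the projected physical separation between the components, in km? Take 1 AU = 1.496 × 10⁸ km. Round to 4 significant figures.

6.554 × 10^10 km

d = 1/p = 1/0.001050″ = 952.38 pc.
At distance d (pc), an angle of θ arcsec spans θ·d AU: s = 0.460 × 952.38 = 438.09 AU.
= 438.09 × 1.496 × 10⁸ km = 6.5538 × 10^10 km.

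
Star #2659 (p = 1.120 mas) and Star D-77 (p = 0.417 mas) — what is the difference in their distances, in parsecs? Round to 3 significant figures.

d_A = 1/0.001120″ = 892.86 pc; d_B = 1/0.0004170″ = 2398.1 pc.
|d_B − d_A| = |2398.1 − 892.86| = 1505.2 pc.

1510 pc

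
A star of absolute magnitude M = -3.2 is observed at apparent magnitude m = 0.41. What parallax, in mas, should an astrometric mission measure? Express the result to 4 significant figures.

m − M = 0.41 − (-3.2) = 3.61.
d = 10^((m−M)/5 + 1) = 10^1.722 = 52.723 pc.
p = 1/d = 1/52.723 = 0.018967 arcsec = 18.967 mas.

18.97 mas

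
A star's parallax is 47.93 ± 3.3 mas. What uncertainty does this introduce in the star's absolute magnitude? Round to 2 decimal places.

M = m − 5 log₁₀ d + 5 = m + 5 log₁₀ p + 5, so ∂M/∂p = 5/(p ln 10).
σ_M = (5/ln 10) · (σ_p/p) = 2.1715 × 3.3/47.93 = 2.1715 × 0.06885 = 0.14951.

σ_M = 0.15 mag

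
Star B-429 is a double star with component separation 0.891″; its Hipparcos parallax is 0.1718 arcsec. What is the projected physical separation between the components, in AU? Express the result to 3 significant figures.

d = 1/p = 1/0.1718″ = 5.8207 pc.
At distance d (pc), an angle of θ arcsec spans θ·d AU: s = 0.891 × 5.8207 = 5.1862 AU.

5.19 AU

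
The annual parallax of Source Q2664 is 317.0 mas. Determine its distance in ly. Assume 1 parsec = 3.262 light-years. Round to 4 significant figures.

p = 317.0 mas = 0.3170 arcsec.
d = 1/p = 1/0.3170 = 3.1546 pc.
In light-years: 3.1546 × 3.262 = 10.29 ly.

10.29 ly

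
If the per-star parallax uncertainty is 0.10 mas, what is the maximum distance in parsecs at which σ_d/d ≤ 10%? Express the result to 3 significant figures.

1000 pc

σ_d/d = σ_p/p, so the condition is σ_p/p ≤ 0.10, i.e. p ≥ σ_p/0.10.
p_min = 0.10/0.10 = 1 mas = 0.001 arcsec.
d_max = 1/p_min = 1/0.001 = 1000 pc.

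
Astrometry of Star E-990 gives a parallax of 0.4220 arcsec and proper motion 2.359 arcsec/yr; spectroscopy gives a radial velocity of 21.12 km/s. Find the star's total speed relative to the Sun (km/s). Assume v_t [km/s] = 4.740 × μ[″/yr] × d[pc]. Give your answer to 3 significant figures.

33.9 km/s

d = 1/p = 1/0.4220″ = 2.3697 pc.
v_t = 4.740 μ d = 4.740 × 2.359 × 2.3697 = 26.497 km/s.
v = √(v_r² + v_t²) = √(21.12² + 26.497²) = √1148.15 = 33.884 km/s.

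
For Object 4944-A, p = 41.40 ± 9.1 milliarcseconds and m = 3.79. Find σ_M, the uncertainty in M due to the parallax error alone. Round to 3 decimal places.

M = m − 5 log₁₀ d + 5 = m + 5 log₁₀ p + 5, so ∂M/∂p = 5/(p ln 10).
σ_M = (5/ln 10) · (σ_p/p) = 2.1715 × 9.1/41.40 = 2.1715 × 0.21981 = 0.47732.

σ_M = 0.477 mag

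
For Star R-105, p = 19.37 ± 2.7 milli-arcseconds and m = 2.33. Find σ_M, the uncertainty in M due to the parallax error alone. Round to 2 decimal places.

σ_M = 0.30 mag

M = m − 5 log₁₀ d + 5 = m + 5 log₁₀ p + 5, so ∂M/∂p = 5/(p ln 10).
σ_M = (5/ln 10) · (σ_p/p) = 2.1715 × 2.7/19.37 = 2.1715 × 0.13939 = 0.30269.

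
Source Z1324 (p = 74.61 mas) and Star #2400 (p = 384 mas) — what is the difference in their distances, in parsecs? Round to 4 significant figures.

10.80 pc

d_A = 1/0.07461″ = 13.403 pc; d_B = 1/0.3840″ = 2.6042 pc.
|d_B − d_A| = |2.6042 − 13.403| = 10.799 pc.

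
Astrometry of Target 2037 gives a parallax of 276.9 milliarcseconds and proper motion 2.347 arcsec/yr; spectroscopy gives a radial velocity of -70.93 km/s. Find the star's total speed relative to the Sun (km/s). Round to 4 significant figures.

81.52 km/s

d = 1/p = 1/0.2769″ = 3.6114 pc.
v_t = 4.740 μ d = 4.740 × 2.347 × 3.6114 = 40.176 km/s.
v = √(v_r² + v_t²) = √((-70.93)² + 40.176²) = √6645.18 = 81.518 km/s.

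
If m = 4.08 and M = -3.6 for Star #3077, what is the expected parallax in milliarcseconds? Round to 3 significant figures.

m − M = 4.08 − (-3.6) = 7.68.
d = 10^((m−M)/5 + 1) = 10^2.536 = 343.56 pc.
p = 1/d = 1/343.56 = 0.0029107 arcsec = 2.9107 mas.

2.91 mas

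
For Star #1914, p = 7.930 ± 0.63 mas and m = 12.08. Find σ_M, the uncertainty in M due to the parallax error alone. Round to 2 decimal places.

σ_M = 0.17 mag

M = m − 5 log₁₀ d + 5 = m + 5 log₁₀ p + 5, so ∂M/∂p = 5/(p ln 10).
σ_M = (5/ln 10) · (σ_p/p) = 2.1715 × 0.63/7.930 = 2.1715 × 0.079445 = 0.17251.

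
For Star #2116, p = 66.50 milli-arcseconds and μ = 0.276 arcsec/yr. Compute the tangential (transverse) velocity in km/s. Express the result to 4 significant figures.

d = 1/p = 1/0.06650″ = 15.038 pc.
v_t = 4.74 × μ × d = 4.74 × 0.276 × 15.038 = 19.673 km/s.

19.67 km/s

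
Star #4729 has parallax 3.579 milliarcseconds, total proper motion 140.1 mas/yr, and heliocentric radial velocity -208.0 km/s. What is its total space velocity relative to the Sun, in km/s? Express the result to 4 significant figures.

d = 1/p = 1/0.003579″ = 279.41 pc.
μ = 140.1 mas/yr = 0.1401 ″/yr.
v_t = 4.740 μ d = 4.740 × 0.1401 × 279.41 = 185.55 km/s.
v = √(v_r² + v_t²) = √((-208.0)² + 185.55²) = √77692.8 = 278.73 km/s.

278.7 km/s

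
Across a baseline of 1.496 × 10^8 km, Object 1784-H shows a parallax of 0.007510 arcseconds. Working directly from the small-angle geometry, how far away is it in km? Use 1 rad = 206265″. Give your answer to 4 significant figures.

4.109 × 10^15 km

θ = 0.007510″ = 0.007510/206265 = 3.6409 × 10^-8 rad.
d = B/θ = (1.496 × 10^8) / (3.6409 × 10^-8) = 4.1089 × 10^15 km.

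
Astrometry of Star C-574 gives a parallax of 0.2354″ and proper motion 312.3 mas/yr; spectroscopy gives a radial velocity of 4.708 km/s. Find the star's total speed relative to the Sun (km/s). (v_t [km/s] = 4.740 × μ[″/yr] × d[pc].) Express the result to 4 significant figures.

d = 1/p = 1/0.2354″ = 4.2481 pc.
μ = 312.3 mas/yr = 0.3123 ″/yr.
v_t = 4.740 μ d = 4.740 × 0.3123 × 4.2481 = 6.2885 km/s.
v = √(v_r² + v_t²) = √(4.708² + 6.2885²) = √61.7105 = 7.8556 km/s.

7.856 km/s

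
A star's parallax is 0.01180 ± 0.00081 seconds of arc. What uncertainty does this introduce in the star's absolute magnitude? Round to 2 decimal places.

M = m − 5 log₁₀ d + 5 = m + 5 log₁₀ p + 5, so ∂M/∂p = 5/(p ln 10).
σ_M = (5/ln 10) · (σ_p/p) = 2.1715 × 0.00081/0.01180 = 2.1715 × 0.068644 = 0.14906.

σ_M = 0.15 mag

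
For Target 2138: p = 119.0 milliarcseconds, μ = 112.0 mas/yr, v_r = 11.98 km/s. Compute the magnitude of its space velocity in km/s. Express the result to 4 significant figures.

12.78 km/s

d = 1/p = 1/0.1190″ = 8.4034 pc.
μ = 112.0 mas/yr = 0.1120 ″/yr.
v_t = 4.740 μ d = 4.740 × 0.1120 × 8.4034 = 4.4612 km/s.
v = √(v_r² + v_t²) = √(11.98² + 4.4612²) = √163.423 = 12.784 km/s.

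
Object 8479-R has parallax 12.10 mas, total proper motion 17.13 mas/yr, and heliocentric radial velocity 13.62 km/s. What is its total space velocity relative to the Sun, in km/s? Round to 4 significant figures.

15.18 km/s

d = 1/p = 1/0.01210″ = 82.645 pc.
μ = 17.13 mas/yr = 0.01713 ″/yr.
v_t = 4.740 μ d = 4.740 × 0.01713 × 82.645 = 6.7105 km/s.
v = √(v_r² + v_t²) = √(13.62² + 6.7105²) = √230.535 = 15.183 km/s.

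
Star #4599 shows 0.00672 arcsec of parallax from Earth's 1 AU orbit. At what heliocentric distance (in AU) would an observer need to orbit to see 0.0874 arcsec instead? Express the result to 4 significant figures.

Parallax scales linearly with baseline: p ∝ B, so B = p_target / p_Earth × 1 AU.
B = 0.0874 / 0.00672 = 13.006 AU.

13.01 AU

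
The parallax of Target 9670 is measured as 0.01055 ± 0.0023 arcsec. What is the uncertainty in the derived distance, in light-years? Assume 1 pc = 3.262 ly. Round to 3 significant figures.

67.4 ly

d = 1/p, so σ_d = σ_p / p².
σ_d = 0.00230 / (0.01055)² = 0.00230 / 0.0001113 = 20.665 pc = 20.665 × 3.262 ly = 67.409 ly.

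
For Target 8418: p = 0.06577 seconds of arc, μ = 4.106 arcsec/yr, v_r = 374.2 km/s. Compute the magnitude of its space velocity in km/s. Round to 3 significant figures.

477 km/s

d = 1/p = 1/0.06577″ = 15.205 pc.
v_t = 4.740 μ d = 4.740 × 4.106 × 15.205 = 295.93 km/s.
v = √(v_r² + v_t²) = √(374.2² + 295.93²) = √227600 = 477.07 km/s.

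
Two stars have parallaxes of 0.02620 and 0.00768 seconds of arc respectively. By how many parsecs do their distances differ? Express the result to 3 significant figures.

92.0 pc

d_A = 1/0.02620″ = 38.168 pc; d_B = 1/0.007680″ = 130.21 pc.
|d_B − d_A| = |130.21 − 38.168| = 92.042 pc.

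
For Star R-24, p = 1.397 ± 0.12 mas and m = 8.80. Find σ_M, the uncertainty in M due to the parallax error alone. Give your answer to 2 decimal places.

σ_M = 0.19 mag

M = m − 5 log₁₀ d + 5 = m + 5 log₁₀ p + 5, so ∂M/∂p = 5/(p ln 10).
σ_M = (5/ln 10) · (σ_p/p) = 2.1715 × 0.12/1.397 = 2.1715 × 0.085898 = 0.18653.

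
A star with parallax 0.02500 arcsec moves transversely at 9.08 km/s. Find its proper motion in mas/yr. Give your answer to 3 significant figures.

d = 1/p = 1/0.02500″ = 40 pc.
μ = v_t / (4.74 d) = 9.08 / (4.74 × 40) = 9.08 / 189.6 = 0.04789 ″/yr = 47.89 mas/yr.

47.9 mas/yr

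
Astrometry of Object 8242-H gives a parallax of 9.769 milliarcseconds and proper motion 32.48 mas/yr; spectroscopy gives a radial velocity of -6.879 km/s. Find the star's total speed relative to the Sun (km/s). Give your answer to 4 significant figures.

d = 1/p = 1/0.009769″ = 102.36 pc.
μ = 32.48 mas/yr = 0.03248 ″/yr.
v_t = 4.740 μ d = 4.740 × 0.03248 × 102.36 = 15.759 km/s.
v = √(v_r² + v_t²) = √((-6.879)² + 15.759²) = √295.667 = 17.195 km/s.

17.20 km/s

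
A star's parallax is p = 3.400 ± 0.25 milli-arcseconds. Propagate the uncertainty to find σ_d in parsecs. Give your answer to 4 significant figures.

d = 1/p, so σ_d = σ_p / p².
σ_d = 0.000250 / (0.003400)² = 0.000250 / 0.00001156 = 21.626 pc.

21.63 pc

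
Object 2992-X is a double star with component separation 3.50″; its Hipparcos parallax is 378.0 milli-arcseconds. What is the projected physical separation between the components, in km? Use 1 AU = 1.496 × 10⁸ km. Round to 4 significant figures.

1.385 × 10^9 km

d = 1/p = 1/0.3780″ = 2.6455 pc.
At distance d (pc), an angle of θ arcsec spans θ·d AU: s = 3.50 × 2.6455 = 9.2593 AU.
= 9.2593 × 1.496 × 10⁸ km = 1.3852 × 10^9 km.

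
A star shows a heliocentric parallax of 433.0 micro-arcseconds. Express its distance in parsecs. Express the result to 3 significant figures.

p = 433.0 micro-arcseconds = 0.0004330 arcsec.
d = 1/p = 1/0.0004330 = 2309.5 pc.

2310 pc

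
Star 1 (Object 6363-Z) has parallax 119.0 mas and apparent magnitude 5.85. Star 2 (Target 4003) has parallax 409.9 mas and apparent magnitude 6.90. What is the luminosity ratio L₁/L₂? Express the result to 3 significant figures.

d₁ = 1/p₁ = 1/0.1190″ = 8.4034 pc; d₂ = 1/p₂ = 1/0.4099″ = 2.4396 pc.
M₁ = m₁ − 5 log₁₀ d₁ + 5 = 5.85 − 4.6223 + 5 = 6.2277.
M₂ = 6.90 − 1.9366 + 5 = 9.9634.
L₁/L₂ = 10^(0.4(M₂ − M₁)) = 10^(0.4 × 3.7357) = 10^1.49428 = 31.209.

L₁/L₂ = 31.2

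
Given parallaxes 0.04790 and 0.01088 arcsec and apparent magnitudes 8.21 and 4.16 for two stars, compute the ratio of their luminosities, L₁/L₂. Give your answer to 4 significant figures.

L₁/L₂ = 0.001238

d₁ = 1/p₁ = 1/0.04790″ = 20.877 pc; d₂ = 1/p₂ = 1/0.01088″ = 91.912 pc.
M₁ = m₁ − 5 log₁₀ d₁ + 5 = 8.21 − 6.5983 + 5 = 6.6117.
M₂ = 4.16 − 9.8169 + 5 = -0.6569.
L₁/L₂ = 10^(0.4(M₂ − M₁)) = 10^(0.4 × (-7.2686)) = 10^(-2.90744) = 0.0012375.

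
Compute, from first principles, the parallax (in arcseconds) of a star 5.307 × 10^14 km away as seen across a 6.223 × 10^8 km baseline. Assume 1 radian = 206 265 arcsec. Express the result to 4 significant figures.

θ ≈ B/d = (6.223 × 10^8) / (5.307 × 10^14) = 1.1726 × 10^-6 rad.
In arcseconds: 1.1726 × 10^-6 × 206265 = 0.24187″.

0.2419 arcsec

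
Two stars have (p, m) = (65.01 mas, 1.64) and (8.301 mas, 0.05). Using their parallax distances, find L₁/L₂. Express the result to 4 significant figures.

L₁/L₂ = 0.003770

d₁ = 1/p₁ = 1/0.06501″ = 15.382 pc; d₂ = 1/p₂ = 1/0.008301″ = 120.47 pc.
M₁ = m₁ − 5 log₁₀ d₁ + 5 = 1.64 − 5.9351 + 5 = 0.7049.
M₂ = 0.05 − 10.4044 + 5 = -5.3544.
L₁/L₂ = 10^(0.4(M₂ − M₁)) = 10^(0.4 × (-6.0593)) = 10^(-2.42372) = 0.0037695.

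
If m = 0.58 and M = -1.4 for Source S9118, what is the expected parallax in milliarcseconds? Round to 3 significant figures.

m − M = 0.58 − (-1.4) = 1.98.
d = 10^((m−M)/5 + 1) = 10^1.396 = 24.889 pc.
p = 1/d = 1/24.889 = 0.040178 arcsec = 40.178 mas.

40.2 mas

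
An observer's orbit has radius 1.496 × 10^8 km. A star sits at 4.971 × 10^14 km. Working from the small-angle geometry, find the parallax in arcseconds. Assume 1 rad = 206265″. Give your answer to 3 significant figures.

θ ≈ B/d = (1.496 × 10^8) / (4.971 × 10^14) = 3.0095 × 10^-7 rad.
In arcseconds: 3.0095 × 10^-7 × 206265 = 0.062075″.

0.0621 arcsec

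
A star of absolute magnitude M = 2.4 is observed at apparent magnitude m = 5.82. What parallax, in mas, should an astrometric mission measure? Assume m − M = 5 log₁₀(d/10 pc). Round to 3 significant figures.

20.7 mas

m − M = 5.82 − 2.4 = 3.42.
d = 10^((m−M)/5 + 1) = 10^1.684 = 48.306 pc.
p = 1/d = 1/48.306 = 0.020701 arcsec = 20.701 mas.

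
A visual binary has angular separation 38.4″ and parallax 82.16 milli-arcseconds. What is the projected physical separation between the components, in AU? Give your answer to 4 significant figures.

d = 1/p = 1/0.08216″ = 12.171 pc.
At distance d (pc), an angle of θ arcsec spans θ·d AU: s = 38.4 × 12.171 = 467.37 AU.

467.4 AU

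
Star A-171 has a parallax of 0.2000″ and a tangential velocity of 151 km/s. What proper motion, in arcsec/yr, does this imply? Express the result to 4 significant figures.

6.371 arcsec/yr

d = 1/p = 1/0.2000″ = 5 pc.
μ = v_t / (4.74 d) = 151 / (4.74 × 5) = 151 / 23.7 = 6.3713 ″/yr.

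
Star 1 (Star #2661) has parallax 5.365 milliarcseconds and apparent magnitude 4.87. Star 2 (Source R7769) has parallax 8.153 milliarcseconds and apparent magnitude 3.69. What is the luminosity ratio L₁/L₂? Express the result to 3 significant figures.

d₁ = 1/p₁ = 1/0.005365″ = 186.39 pc; d₂ = 1/p₂ = 1/0.008153″ = 122.65 pc.
M₁ = m₁ − 5 log₁₀ d₁ + 5 = 4.87 − 11.3521 + 5 = -1.4821.
M₂ = 3.69 − 10.4433 + 5 = -1.7533.
L₁/L₂ = 10^(0.4(M₂ − M₁)) = 10^(0.4 × (-0.2712)) = 10^(-0.10848) = 0.77897.

L₁/L₂ = 0.779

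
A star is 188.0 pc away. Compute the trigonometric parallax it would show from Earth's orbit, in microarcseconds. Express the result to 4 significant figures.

p = 1/d = 1/188 = 0.0053191 arcsec.
= 0.0053191 × 10⁶ = 5319.1 μas.

5319 μas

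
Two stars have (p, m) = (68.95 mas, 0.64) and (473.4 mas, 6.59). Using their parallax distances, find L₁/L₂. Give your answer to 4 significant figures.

d₁ = 1/p₁ = 1/0.06895″ = 14.503 pc; d₂ = 1/p₂ = 1/0.4734″ = 2.1124 pc.
M₁ = m₁ − 5 log₁₀ d₁ + 5 = 0.64 − 5.8073 + 5 = -0.1673.
M₂ = 6.59 − 1.6239 + 5 = 9.9661.
L₁/L₂ = 10^(0.4(M₂ − M₁)) = 10^(0.4 × 10.1334) = 10^4.05336 = 11307.

L₁/L₂ = 11310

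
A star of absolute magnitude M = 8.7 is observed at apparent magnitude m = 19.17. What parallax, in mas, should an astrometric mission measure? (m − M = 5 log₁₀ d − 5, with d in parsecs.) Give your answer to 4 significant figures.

0.8054 mas

m − M = 19.17 − 8.7 = 10.47.
d = 10^((m−M)/5 + 1) = 10^3.094 = 1241.7 pc.
p = 1/d = 1/1241.7 = 0.00080535 arcsec = 0.80535 mas.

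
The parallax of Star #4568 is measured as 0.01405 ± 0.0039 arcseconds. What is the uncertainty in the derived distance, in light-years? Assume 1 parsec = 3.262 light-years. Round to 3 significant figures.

d = 1/p, so σ_d = σ_p / p².
σ_d = 0.00390 / (0.01405)² = 0.00390 / 0.0001974 = 19.757 pc = 19.757 × 3.262 ly = 64.447 ly.

64.4 ly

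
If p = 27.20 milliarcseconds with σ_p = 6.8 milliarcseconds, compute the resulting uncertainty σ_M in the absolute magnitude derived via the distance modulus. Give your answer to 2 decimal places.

M = m − 5 log₁₀ d + 5 = m + 5 log₁₀ p + 5, so ∂M/∂p = 5/(p ln 10).
σ_M = (5/ln 10) · (σ_p/p) = 2.1715 × 6.8/27.20 = 2.1715 × 0.25 = 0.54288.

σ_M = 0.54 mag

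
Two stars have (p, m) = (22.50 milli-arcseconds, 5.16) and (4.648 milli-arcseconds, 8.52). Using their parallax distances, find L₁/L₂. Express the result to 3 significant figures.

L₁/L₂ = 0.942

d₁ = 1/p₁ = 1/0.02250″ = 44.444 pc; d₂ = 1/p₂ = 1/0.004648″ = 215.15 pc.
M₁ = m₁ − 5 log₁₀ d₁ + 5 = 5.16 − 8.2391 + 5 = 1.9209.
M₂ = 8.52 − 11.6637 + 5 = 1.8563.
L₁/L₂ = 10^(0.4(M₂ − M₁)) = 10^(0.4 × (-0.0646)) = 10^(-0.02584) = 0.94224.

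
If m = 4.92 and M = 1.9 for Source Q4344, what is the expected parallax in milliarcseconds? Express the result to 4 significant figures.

m − M = 4.92 − 1.9 = 3.02.
d = 10^((m−M)/5 + 1) = 10^1.604 = 40.179 pc.
p = 1/d = 1/40.179 = 0.024889 arcsec = 24.889 mas.

24.89 mas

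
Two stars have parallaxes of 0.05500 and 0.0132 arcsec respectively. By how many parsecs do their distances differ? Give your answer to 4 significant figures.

57.58 pc

d_A = 1/0.05500″ = 18.182 pc; d_B = 1/0.01320″ = 75.758 pc.
|d_B − d_A| = |75.758 − 18.182| = 57.576 pc.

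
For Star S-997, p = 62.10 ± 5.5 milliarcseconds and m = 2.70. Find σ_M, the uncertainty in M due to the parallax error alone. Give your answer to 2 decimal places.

M = m − 5 log₁₀ d + 5 = m + 5 log₁₀ p + 5, so ∂M/∂p = 5/(p ln 10).
σ_M = (5/ln 10) · (σ_p/p) = 2.1715 × 5.5/62.10 = 2.1715 × 0.088567 = 0.19232.

σ_M = 0.19 mag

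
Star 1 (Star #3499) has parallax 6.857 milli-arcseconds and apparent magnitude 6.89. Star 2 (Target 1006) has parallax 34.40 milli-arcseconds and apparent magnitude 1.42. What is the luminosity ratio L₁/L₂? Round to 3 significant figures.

L₁/L₂ = 0.163

d₁ = 1/p₁ = 1/0.006857″ = 145.84 pc; d₂ = 1/p₂ = 1/0.03440″ = 29.07 pc.
M₁ = m₁ − 5 log₁₀ d₁ + 5 = 6.89 − 10.8194 + 5 = 1.0706.
M₂ = 1.42 − 7.3172 + 5 = -0.8972.
L₁/L₂ = 10^(0.4(M₂ − M₁)) = 10^(0.4 × (-1.9678)) = 10^(-0.78712) = 0.16326.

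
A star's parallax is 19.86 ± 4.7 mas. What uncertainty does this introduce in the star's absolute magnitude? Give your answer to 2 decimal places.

σ_M = 0.51 mag

M = m − 5 log₁₀ d + 5 = m + 5 log₁₀ p + 5, so ∂M/∂p = 5/(p ln 10).
σ_M = (5/ln 10) · (σ_p/p) = 2.1715 × 4.7/19.86 = 2.1715 × 0.23666 = 0.51391.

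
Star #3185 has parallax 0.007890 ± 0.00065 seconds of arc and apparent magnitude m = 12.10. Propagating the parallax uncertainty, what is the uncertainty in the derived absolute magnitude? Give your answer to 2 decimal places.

σ_M = 0.18 mag

M = m − 5 log₁₀ d + 5 = m + 5 log₁₀ p + 5, so ∂M/∂p = 5/(p ln 10).
σ_M = (5/ln 10) · (σ_p/p) = 2.1715 × 0.00065/0.007890 = 2.1715 × 0.082383 = 0.17889.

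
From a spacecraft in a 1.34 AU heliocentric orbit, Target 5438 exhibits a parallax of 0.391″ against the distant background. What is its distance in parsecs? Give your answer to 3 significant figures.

With baseline B (in AU) and parallax p (in arcsec), d = B/p parsecs.
d = 1.34 / 0.391 = 3.4271 pc.

3.43 pc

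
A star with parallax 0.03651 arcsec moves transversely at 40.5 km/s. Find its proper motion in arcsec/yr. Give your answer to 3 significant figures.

0.312 arcsec/yr

d = 1/p = 1/0.03651″ = 27.39 pc.
μ = v_t / (4.74 d) = 40.5 / (4.74 × 27.39) = 40.5 / 129.83 = 0.31195 ″/yr.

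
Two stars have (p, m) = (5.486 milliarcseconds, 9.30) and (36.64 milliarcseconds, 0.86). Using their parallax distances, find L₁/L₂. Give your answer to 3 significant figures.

L₁/L₂ = 0.0188

d₁ = 1/p₁ = 1/0.005486″ = 182.28 pc; d₂ = 1/p₂ = 1/0.03664″ = 27.293 pc.
M₁ = m₁ − 5 log₁₀ d₁ + 5 = 9.30 − 11.3037 + 5 = 2.9963.
M₂ = 0.86 − 7.1803 + 5 = -1.3203.
L₁/L₂ = 10^(0.4(M₂ − M₁)) = 10^(0.4 × (-4.3166)) = 10^(-1.72664) = 0.018765.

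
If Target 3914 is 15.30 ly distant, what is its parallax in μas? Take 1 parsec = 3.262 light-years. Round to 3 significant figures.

213000 μas

d = 15.30 ly ÷ 3.262 = 4.6904 pc.
p = 1/d = 1/4.6904 = 0.2132 arcsec.
= 0.2132 × 10⁶ = 2.1320 × 10^5 μas.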